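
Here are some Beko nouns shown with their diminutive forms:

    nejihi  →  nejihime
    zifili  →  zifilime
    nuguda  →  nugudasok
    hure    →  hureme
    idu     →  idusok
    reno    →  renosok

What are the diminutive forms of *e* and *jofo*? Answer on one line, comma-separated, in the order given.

Looking at the last vowel of each stem: -me when the last vowel of the stem is a front vowel (*nejihi*, *zifili*, *hure*); -sok when the last vowel of the stem is a back vowel (*nuguda*, *idu*, *reno*).
The last vowel of *e* is /e/, which is a front vowel, so the suffix is -me, giving *eme*.
Since the last vowel of *jofo* is /o/ (a back vowel), it takes -sok, giving *jofosok*.

eme, jofosok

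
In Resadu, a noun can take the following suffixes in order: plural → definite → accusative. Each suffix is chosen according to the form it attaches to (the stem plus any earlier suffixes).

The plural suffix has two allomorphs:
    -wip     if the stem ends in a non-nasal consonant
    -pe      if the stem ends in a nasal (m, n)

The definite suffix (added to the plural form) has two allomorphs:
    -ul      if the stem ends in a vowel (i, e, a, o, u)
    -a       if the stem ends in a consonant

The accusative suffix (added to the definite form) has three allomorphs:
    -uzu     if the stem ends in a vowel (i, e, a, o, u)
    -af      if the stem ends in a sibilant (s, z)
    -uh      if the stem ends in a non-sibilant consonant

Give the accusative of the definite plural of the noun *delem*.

delempeuluh

Since the final consonant of *delem* is /m/ (a nasal), it takes -pe, giving *delempe*.
The final sound of the plural form *delempe* is /e/, which is a vowel, so the definite suffix is -ul, giving *delempeul*.
The definite form *delempeul*: final sound = /l/, a non-sibilant consonant → -uh → *delempeuluh*.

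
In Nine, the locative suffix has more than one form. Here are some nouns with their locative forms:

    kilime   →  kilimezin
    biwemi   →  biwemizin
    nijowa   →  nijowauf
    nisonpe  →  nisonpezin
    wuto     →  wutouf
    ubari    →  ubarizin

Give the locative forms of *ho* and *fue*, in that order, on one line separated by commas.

The pattern is front/back vowel harmony: -zin when the last vowel of the stem is a front vowel (*kilime*, *biwemi*, *nisonpe*, *ubari*); -uf when the last vowel of the stem is a back vowel (*nijowa*, *wuto*).
Since the last vowel of *ho* is /o/ (a back vowel), it takes -uf, giving *houf*.
The last vowel of *fue* is /e/, which is a front vowel, so the suffix is -zin, giving *fuezin*.

houf, fuezin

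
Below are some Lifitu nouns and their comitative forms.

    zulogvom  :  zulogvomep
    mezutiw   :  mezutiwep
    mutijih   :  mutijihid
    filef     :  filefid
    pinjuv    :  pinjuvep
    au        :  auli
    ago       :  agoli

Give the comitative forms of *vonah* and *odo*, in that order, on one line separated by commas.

vonahid, odoli

The suffix is conditioned by the final sound: -id when the stem ends in a voiceless consonant (*mutijih*, *filef*); -ep when the stem ends in a voiced consonant (*zulogvom*, *mezutiw*, *pinjuv*); -li when the stem ends in a vowel (*au*, *ago*).
The final sound of *vonah* is /h/, which is a voiceless consonant, so the suffix is -id, giving *vonahid*.
*odo* — final sound /o/ (a vowel) → -li → *odoli*.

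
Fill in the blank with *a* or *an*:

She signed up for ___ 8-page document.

an

The indefinite article is chosen by the initial *sound* of the following word, not its spelling.
The number *8* is spoken "eight", beginning with /eɪt/ — a vowel sound.
So the article is *an*: She signed up for an 8-page document.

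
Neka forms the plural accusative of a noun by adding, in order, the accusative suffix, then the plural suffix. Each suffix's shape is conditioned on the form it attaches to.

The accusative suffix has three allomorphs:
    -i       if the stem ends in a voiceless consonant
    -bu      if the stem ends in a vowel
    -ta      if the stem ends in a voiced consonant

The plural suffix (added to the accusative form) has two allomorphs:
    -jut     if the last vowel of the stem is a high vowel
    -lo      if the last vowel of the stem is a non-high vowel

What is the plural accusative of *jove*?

*jove* — final sound /e/ (a vowel) → -bu → *jovebu*.
Since the last vowel of the accusative form *jovebu* is /u/ (a high vowel), it takes -jut, giving *jovebujut*.

jovebujut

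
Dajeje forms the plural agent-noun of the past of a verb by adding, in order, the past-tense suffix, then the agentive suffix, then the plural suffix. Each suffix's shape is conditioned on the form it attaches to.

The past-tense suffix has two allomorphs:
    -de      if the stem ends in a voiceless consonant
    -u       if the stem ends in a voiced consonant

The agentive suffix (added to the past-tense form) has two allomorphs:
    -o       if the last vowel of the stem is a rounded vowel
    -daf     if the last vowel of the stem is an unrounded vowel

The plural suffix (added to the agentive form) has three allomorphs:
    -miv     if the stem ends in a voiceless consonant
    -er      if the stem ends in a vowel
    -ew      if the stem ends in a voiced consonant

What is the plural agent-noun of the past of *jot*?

*jot*: final consonant = /t/, voiceless → -de → *jotde*.
Since the last vowel of the past-tense form *jotde* is /e/ (an unrounded vowel), it takes -daf, giving *jotdedaf*.
The final sound of the agentive form *jotdedaf* is /f/, which is a voiceless consonant, so the plural suffix is -miv, giving *jotdedafmiv*.

jotdedafmiv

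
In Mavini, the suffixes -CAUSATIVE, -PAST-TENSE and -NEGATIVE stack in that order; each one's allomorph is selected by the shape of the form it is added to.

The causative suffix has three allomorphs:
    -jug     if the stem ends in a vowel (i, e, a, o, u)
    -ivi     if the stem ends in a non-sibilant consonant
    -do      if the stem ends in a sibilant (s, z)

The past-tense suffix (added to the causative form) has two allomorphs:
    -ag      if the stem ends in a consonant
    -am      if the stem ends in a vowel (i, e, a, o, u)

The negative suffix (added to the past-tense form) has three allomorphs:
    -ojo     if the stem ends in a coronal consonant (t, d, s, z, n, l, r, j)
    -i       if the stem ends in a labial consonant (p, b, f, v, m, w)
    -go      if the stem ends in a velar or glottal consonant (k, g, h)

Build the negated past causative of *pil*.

*pil*: final sound = /l/, a non-sibilant consonant → -ivi → *pilivi*.
The final sound of the causative form *pilivi* is /i/, which is a vowel, so the past-tense suffix is -am, giving *piliviam*.
The past-tense form *piliviam*: final consonant = /m/, labial → -i → *piliviami*.

piliviami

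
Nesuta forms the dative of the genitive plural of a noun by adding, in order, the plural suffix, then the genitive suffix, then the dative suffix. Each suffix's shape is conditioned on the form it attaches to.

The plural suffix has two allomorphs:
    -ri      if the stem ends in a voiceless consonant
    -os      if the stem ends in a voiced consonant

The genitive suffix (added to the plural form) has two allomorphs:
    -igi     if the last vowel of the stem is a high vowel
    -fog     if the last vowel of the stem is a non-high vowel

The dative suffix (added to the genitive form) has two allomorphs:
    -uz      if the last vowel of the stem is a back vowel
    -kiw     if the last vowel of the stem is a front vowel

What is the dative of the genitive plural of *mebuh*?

The final consonant of *mebuh* is /h/, which is voiceless, so the plural suffix is -ri, giving *mebuhri*.
The plural form *mebuhri* — last vowel /i/ (a high vowel) → -igi → *mebuhriigi*.
The last vowel of the genitive form *mebuhriigi* is /i/, which is a front vowel, so the dative suffix is -kiw, giving *mebuhriigikiw*.

mebuhriigikiw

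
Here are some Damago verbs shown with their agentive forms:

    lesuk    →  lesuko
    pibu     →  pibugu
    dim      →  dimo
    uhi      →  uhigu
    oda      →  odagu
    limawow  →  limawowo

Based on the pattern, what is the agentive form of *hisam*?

The alternation tracks the final sound of the stem — -o when the stem ends in a consonant (*lesuk*, *dim*, *limawow*); -gu when the stem ends in a vowel (*pibu*, *uhi*, *oda*).
The final sound of *hisam* is /m/, which is a consonant, so the suffix is -o, giving *hisamo*.

hisamo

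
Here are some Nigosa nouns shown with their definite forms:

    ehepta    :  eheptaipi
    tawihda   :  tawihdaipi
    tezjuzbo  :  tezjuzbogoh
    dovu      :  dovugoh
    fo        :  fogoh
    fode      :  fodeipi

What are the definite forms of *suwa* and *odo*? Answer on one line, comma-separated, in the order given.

Looking at the last vowel of each stem: -goh when the last vowel of the stem is a rounded vowel (*tezjuzbo*, *dovu*, *fo*); -ipi when the last vowel of the stem is an unrounded vowel (*ehepta*, *tawihda*, *fode*).
*suwa* — last vowel /a/ (an unrounded vowel) → -ipi → *suwaipi*.
*odo* — last vowel /o/ (a rounded vowel) → -goh → *odogoh*.

suwaipi, odogoh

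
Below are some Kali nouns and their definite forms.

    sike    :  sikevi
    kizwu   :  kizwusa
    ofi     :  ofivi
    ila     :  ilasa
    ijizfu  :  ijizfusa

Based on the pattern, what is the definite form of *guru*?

Looking at the last vowel of each stem: -vi when the last vowel of the stem is a front vowel (*sike*, *ofi*); -sa when the last vowel of the stem is a back vowel (*kizwu*, *ila*, *ijizfu*).
*guru* — last vowel /u/ (a back vowel) → -sa → *gurusa*.

gurusa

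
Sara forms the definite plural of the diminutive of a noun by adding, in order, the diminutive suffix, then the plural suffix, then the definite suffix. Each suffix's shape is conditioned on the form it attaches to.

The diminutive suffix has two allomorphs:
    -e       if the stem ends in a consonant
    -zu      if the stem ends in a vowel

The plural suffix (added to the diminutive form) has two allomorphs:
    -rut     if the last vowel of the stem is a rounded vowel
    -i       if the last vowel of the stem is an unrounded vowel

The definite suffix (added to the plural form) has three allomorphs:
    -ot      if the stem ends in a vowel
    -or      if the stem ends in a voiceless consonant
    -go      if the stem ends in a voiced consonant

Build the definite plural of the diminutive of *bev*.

beveiot

The final sound of *bev* is /v/, which is a consonant, so the diminutive suffix is -e, giving *beve*.
Since the last vowel of the diminutive form *beve* is /e/ (an unrounded vowel), it takes -i, giving *bevei*.
Since the final sound of the plural form *bevei* is /i/ (a vowel), it takes -ot, giving *beveiot*.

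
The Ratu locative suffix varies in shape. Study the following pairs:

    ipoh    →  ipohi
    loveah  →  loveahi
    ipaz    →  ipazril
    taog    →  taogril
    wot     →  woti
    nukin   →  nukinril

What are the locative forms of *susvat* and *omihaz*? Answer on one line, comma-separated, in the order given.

susvati, omihazril

The alternation tracks the final consonant of the stem — -i when the stem ends in a voiceless consonant (*ipoh*, *loveah*, *wot*); -ril when the stem ends in a voiced consonant (*ipaz*, *taog*, *nukin*).
*susvat*: final consonant = /t/, voiceless → -i → *susvati*.
*omihaz* — final consonant /z/ (voiced) → -ril → *omihazril*.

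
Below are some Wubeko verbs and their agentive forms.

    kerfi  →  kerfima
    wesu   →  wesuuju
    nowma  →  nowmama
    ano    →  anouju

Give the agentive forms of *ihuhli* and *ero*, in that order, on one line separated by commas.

The alternation tracks the last vowel of the stem — -uju when the last vowel of the stem is a rounded vowel (*wesu*, *ano*); -ma when the last vowel of the stem is an unrounded vowel (*kerfi*, *nowma*).
*ihuhli*: last vowel = /i/, an unrounded vowel → -ma → *ihuhlima*.
Since the last vowel of *ero* is /o/ (a rounded vowel), it takes -uju, giving *erouju*.

ihuhlima, erouju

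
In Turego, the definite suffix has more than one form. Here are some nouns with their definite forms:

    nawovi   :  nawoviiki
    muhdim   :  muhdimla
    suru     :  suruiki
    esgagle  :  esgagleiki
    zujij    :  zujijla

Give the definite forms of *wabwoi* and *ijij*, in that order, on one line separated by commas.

wabwoiiki, ijijla

Looking at the final sound of each stem: -la when the stem ends in a consonant (*muhdim*, *zujij*); -iki when the stem ends in a vowel (*nawovi*, *suru*, *esgagle*).
Since the final sound of *wabwoi* is /i/ (a vowel), it takes -iki, giving *wabwoiiki*.
*ijij* — final sound /j/ (a consonant) → -la → *ijijla*.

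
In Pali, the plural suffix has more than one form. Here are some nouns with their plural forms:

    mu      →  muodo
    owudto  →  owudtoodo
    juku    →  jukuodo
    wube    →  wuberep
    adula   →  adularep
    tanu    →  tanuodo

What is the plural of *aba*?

abarep

The pattern is rounding harmony: -odo when the last vowel of the stem is a rounded vowel (*mu*, *owudto*, *juku*, *tanu*); -rep when the last vowel of the stem is an unrounded vowel (*wube*, *adula*).
Since the last vowel of *aba* is /a/ (an unrounded vowel), it takes -rep, giving *abarep*.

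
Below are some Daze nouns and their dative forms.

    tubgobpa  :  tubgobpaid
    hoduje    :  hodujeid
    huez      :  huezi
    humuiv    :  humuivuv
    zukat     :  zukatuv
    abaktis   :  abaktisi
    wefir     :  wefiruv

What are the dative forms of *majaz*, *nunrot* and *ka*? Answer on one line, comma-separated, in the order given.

Looking at the final sound of each stem: -i when the stem ends in a sibilant (*huez*, *abaktis*); -uv when the stem ends in a non-sibilant consonant (*humuiv*, *zukat*, *wefir*); -id when the stem ends in a vowel (*tubgobpa*, *hoduje*).
The final sound of *majaz* is /z/, which is a sibilant, so the suffix is -i, giving *majazi*.
*nunrot*: final sound = /t/, a non-sibilant consonant → -uv → *nunrotuv*.
The final sound of *ka* is /a/, which is a vowel, so the suffix is -id, giving *kaid*.

majazi, nunrotuv, kaid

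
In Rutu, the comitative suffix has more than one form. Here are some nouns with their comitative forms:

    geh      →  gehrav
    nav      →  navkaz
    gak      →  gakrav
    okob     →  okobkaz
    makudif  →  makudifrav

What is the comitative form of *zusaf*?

zusafrav

The pattern is voicing of the final consonant: -rav when the stem ends in a voiceless consonant (*geh*, *gak*, *makudif*); -kaz when the stem ends in a voiced consonant (*nav*, *okob*).
The final consonant of *zusaf* is /f/, which is voiceless, so the suffix is -rav, giving *zusafrav*.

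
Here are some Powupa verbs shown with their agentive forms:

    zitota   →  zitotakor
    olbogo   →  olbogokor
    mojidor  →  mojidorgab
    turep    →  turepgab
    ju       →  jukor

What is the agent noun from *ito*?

itokor

The alternation tracks the final sound of the stem — -gab when the stem ends in a consonant (*mojidor*, *turep*); -kor when the stem ends in a vowel (*zitota*, *olbogo*, *ju*).
*ito*: final sound = /o/, a vowel → -kor → *itokor*.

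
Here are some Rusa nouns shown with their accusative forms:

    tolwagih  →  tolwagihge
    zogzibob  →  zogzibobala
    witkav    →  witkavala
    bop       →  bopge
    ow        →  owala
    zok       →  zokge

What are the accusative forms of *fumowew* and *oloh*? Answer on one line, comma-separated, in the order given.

fumowewala, olohge

The alternation tracks the final consonant of the stem — -ge when the stem ends in a voiceless consonant (*tolwagih*, *bop*, *zok*); -ala when the stem ends in a voiced consonant (*zogzibob*, *witkav*, *ow*).
Since the final consonant of *fumowew* is /w/ (voiced), it takes -ala, giving *fumowewala*.
The final consonant of *oloh* is /h/, which is voiceless, so the suffix is -ge, giving *olohge*.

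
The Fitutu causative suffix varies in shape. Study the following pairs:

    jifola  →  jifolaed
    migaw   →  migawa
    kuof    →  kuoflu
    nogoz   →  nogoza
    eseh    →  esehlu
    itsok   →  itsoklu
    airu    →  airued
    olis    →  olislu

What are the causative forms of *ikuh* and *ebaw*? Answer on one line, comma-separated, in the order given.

ikuhlu, ebawa

The alternation tracks the final sound of the stem — -lu when the stem ends in a voiceless consonant (*kuof*, *eseh*, *itsok*, *olis*); -a when the stem ends in a voiced consonant (*migaw*, *nogoz*); -ed when the stem ends in a vowel (*jifola*, *airu*).
Since the final sound of *ikuh* is /h/ (a voiceless consonant), it takes -lu, giving *ikuhlu*.
The final sound of *ebaw* is /w/, which is a voiced consonant, so the suffix is -a, giving *ebawa*.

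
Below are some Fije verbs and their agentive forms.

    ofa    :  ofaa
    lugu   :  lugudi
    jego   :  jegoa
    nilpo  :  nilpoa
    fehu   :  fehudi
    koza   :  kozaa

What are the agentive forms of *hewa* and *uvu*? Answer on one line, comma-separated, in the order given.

Looking at the last vowel of each stem: -di when the last vowel of the stem is a high vowel (*lugu*, *fehu*); -a when the last vowel of the stem is a non-high vowel (*ofa*, *jego*, *nilpo*, *koza*).
The last vowel of *hewa* is /a/, which is a non-high vowel, so the suffix is -a, giving *hewaa*.
*uvu* — last vowel /u/ (a high vowel) → -di → *uvudi*.

hewaa, uvudi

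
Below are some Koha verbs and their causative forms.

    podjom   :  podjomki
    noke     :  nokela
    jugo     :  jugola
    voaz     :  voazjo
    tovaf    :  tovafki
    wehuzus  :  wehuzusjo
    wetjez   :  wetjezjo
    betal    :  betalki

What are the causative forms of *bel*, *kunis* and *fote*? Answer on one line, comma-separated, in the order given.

The alternation tracks the final sound of the stem — -jo when the stem ends in a sibilant (*voaz*, *wehuzus*, *wetjez*); -ki when the stem ends in a non-sibilant consonant (*podjom*, *tovaf*, *betal*); -la when the stem ends in a vowel (*noke*, *jugo*).
Since the final sound of *bel* is /l/ (a non-sibilant consonant), it takes -ki, giving *belki*.
The final sound of *kunis* is /s/, which is a sibilant, so the suffix is -jo, giving *kunisjo*.
*fote*: final sound = /e/, a vowel → -la → *fotela*.

belki, kunisjo, fotela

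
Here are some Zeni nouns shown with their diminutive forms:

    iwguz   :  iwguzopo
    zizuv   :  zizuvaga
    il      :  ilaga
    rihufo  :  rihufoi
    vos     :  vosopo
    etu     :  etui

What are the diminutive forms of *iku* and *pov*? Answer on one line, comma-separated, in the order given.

ikui, povaga

The suffix is conditioned by the final sound: -opo when the stem ends in a sibilant (*iwguz*, *vos*); -aga when the stem ends in a non-sibilant consonant (*zizuv*, *il*); -i when the stem ends in a vowel (*rihufo*, *etu*).
*iku*: final sound = /u/, a vowel → -i → *ikui*.
The final sound of *pov* is /v/, which is a non-sibilant consonant, so the suffix is -aga, giving *povaga*.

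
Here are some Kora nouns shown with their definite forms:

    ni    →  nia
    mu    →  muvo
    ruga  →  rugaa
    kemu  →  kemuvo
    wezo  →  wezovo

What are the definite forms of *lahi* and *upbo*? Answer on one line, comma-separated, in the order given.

lahia, upbovo

Looking at the last vowel of each stem: -vo when the last vowel of the stem is a rounded vowel (*mu*, *kemu*, *wezo*); -a when the last vowel of the stem is an unrounded vowel (*ni*, *ruga*).
*lahi* — last vowel /i/ (an unrounded vowel) → -a → *lahia*.
The last vowel of *upbo* is /o/, which is a rounded vowel, so the suffix is -vo, giving *upbovo*.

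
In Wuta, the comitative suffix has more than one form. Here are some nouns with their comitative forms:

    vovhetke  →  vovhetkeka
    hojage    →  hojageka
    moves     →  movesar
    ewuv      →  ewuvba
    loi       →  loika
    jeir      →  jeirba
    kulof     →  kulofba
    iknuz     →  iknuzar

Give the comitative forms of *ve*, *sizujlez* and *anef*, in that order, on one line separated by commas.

The alternation tracks the final sound of the stem — -ar when the stem ends in a sibilant (*moves*, *iknuz*); -ba when the stem ends in a non-sibilant consonant (*ewuv*, *jeir*, *kulof*); -ka when the stem ends in a vowel (*vovhetke*, *hojage*, *loi*).
The final sound of *ve* is /e/, which is a vowel, so the suffix is -ka, giving *veka*.
*sizujlez*: final sound = /z/, a sibilant → -ar → *sizujlezar*.
*anef* — final sound /f/ (a non-sibilant consonant) → -ba → *anefba*.

veka, sizujlezar, anefba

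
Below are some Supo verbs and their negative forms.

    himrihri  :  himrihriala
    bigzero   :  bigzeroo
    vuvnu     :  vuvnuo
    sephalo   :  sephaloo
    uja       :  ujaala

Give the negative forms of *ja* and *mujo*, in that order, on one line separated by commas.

jaala, mujoo

The alternation tracks the last vowel of the stem — -o when the last vowel of the stem is a rounded vowel (*bigzero*, *vuvnu*, *sephalo*); -ala when the last vowel of the stem is an unrounded vowel (*himrihri*, *uja*).
*ja*: last vowel = /a/, an unrounded vowel → -ala → *jaala*.
Since the last vowel of *mujo* is /o/ (a rounded vowel), it takes -o, giving *mujoo*.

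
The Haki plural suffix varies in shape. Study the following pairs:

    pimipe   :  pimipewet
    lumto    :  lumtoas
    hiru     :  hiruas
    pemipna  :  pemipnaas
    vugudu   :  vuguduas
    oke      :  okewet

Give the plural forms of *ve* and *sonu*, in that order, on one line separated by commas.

The pattern is front/back vowel harmony: -wet when the last vowel of the stem is a front vowel (*pimipe*, *oke*); -as when the last vowel of the stem is a back vowel (*lumto*, *hiru*, *pemipna*, *vugudu*).
*ve* — last vowel /e/ (a front vowel) → -wet → *vewet*.
*sonu*: last vowel = /u/, a back vowel → -as → *sonuas*.

vewet, sonuas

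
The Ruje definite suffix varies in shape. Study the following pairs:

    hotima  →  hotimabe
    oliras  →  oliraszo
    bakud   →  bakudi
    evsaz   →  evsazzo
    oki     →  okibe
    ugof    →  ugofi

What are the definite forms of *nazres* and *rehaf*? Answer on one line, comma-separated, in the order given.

nazreszo, rehafi

Looking at the final sound of each stem: -zo when the stem ends in a sibilant (*oliras*, *evsaz*); -i when the stem ends in a non-sibilant consonant (*bakud*, *ugof*); -be when the stem ends in a vowel (*hotima*, *oki*).
*nazres*: final sound = /s/, a sibilant → -zo → *nazreszo*.
*rehaf* — final sound /f/ (a non-sibilant consonant) → -i → *rehafi*.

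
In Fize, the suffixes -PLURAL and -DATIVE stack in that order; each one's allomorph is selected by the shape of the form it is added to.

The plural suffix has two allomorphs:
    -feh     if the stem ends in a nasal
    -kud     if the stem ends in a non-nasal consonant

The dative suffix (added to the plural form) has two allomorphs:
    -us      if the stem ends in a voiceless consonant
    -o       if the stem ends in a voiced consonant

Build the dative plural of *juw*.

juwkudo

*juw* — final consonant /w/ (non-nasal) → -kud → *juwkud*.
The plural form *juwkud*: final consonant = /d/, voiced → -o → *juwkudo*.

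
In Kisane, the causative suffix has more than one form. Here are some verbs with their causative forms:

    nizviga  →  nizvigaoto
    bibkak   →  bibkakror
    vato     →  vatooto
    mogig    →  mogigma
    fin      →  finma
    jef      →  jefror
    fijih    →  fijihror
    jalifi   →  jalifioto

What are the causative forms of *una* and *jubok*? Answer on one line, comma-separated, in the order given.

unaoto, jubokror

The alternation tracks the final sound of the stem — -ror when the stem ends in a voiceless consonant (*bibkak*, *jef*, *fijih*); -ma when the stem ends in a voiced consonant (*mogig*, *fin*); -oto when the stem ends in a vowel (*nizviga*, *vato*, *jalifi*).
*una*: final sound = /a/, a vowel → -oto → *unaoto*.
The final sound of *jubok* is /k/, which is a voiceless consonant, so the suffix is -ror, giving *jubokror*.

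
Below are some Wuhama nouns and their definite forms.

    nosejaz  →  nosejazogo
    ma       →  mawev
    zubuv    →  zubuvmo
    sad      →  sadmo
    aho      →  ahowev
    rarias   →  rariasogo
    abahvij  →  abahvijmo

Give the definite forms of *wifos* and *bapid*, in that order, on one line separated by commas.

wifosogo, bapidmo

The pattern is sibilance of the final sound: -ogo when the stem ends in a sibilant (*nosejaz*, *rarias*); -mo when the stem ends in a non-sibilant consonant (*zubuv*, *sad*, *abahvij*); -wev when the stem ends in a vowel (*ma*, *aho*).
The final sound of *wifos* is /s/, which is a sibilant, so the suffix is -ogo, giving *wifosogo*.
Since the final sound of *bapid* is /d/ (a non-sibilant consonant), it takes -mo, giving *bapidmo*.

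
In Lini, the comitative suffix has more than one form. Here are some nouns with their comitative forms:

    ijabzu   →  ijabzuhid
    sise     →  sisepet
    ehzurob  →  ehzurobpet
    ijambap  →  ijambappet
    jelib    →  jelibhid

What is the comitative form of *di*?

dihid

The pattern is height harmony: -hid when the last vowel of the stem is a high vowel (*ijabzu*, *jelib*); -pet when the last vowel of the stem is a non-high vowel (*sise*, *ehzurob*, *ijambap*).
*di* — last vowel /i/ (a high vowel) → -hid → *dihid*.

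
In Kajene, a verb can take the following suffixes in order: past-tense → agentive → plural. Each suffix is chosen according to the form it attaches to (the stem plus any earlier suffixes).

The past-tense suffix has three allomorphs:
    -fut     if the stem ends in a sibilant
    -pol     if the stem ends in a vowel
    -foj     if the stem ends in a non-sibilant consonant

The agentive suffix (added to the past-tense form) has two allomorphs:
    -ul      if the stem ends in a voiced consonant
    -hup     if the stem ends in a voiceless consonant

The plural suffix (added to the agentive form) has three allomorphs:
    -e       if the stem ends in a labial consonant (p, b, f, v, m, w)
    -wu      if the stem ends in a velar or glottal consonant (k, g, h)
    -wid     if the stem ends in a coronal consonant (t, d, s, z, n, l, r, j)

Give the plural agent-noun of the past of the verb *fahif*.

fahiffojulwid

Since the final sound of *fahif* is /f/ (a non-sibilant consonant), it takes -foj, giving *fahiffoj*.
The past-tense form *fahiffoj*: final consonant = /j/, voiced → -ul → *fahiffojul*.
The final consonant of the agentive form *fahiffojul* is /l/, which is coronal, so the plural suffix is -wid, giving *fahiffojulwid*.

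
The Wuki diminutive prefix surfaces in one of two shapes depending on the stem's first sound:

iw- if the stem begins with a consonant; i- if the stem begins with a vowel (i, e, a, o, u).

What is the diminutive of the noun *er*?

ier

Since the first sound of *er* is /e/ (a vowel), it takes i-, giving *ier*.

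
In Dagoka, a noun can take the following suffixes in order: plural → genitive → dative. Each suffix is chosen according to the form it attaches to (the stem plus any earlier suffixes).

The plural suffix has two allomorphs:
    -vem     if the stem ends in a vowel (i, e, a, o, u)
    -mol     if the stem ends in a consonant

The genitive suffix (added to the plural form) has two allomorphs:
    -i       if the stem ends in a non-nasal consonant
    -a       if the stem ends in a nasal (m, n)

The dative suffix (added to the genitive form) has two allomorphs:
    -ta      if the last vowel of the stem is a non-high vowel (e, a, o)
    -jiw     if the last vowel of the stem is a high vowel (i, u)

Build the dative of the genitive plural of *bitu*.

bituvemata

The final sound of *bitu* is /u/, which is a vowel, so the plural suffix is -vem, giving *bituvem*.
Since the final consonant of the plural form *bituvem* is /m/ (a nasal), it takes -a, giving *bituvema*.
The genitive form *bituvema*: last vowel = /a/, a non-high vowel → -ta → *bituvemata*.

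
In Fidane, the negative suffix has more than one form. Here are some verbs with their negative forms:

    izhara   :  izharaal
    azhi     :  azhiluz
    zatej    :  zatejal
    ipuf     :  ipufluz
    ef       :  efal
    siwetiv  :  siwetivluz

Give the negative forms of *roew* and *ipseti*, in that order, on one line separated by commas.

roewal, ipsetiluz

Looking at the last vowel of each stem: -luz when the last vowel of the stem is a high vowel (*azhi*, *ipuf*, *siwetiv*); -al when the last vowel of the stem is a non-high vowel (*izhara*, *zatej*, *ef*).
*roew* — last vowel /e/ (a non-high vowel) → -al → *roewal*.
*ipseti*: last vowel = /i/, a high vowel → -luz → *ipsetiluz*.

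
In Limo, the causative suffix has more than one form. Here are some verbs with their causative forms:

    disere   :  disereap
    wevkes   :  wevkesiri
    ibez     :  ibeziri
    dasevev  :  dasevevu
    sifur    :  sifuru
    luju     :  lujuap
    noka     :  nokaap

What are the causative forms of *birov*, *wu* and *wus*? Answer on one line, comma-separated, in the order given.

The alternation tracks the final sound of the stem — -iri when the stem ends in a sibilant (*wevkes*, *ibez*); -u when the stem ends in a non-sibilant consonant (*dasevev*, *sifur*); -ap when the stem ends in a vowel (*disere*, *luju*, *noka*).
Since the final sound of *birov* is /v/ (a non-sibilant consonant), it takes -u, giving *birovu*.
*wu*: final sound = /u/, a vowel → -ap → *wuap*.
Since the final sound of *wus* is /s/ (a sibilant), it takes -iri, giving *wusiri*.

birovu, wuap, wusiri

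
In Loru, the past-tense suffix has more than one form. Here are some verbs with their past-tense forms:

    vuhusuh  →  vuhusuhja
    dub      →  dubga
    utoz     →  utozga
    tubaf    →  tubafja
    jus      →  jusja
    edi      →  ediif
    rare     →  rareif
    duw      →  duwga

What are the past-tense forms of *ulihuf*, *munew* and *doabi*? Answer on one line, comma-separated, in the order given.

The alternation tracks the final sound of the stem — -ja when the stem ends in a voiceless consonant (*vuhusuh*, *tubaf*, *jus*); -ga when the stem ends in a voiced consonant (*dub*, *utoz*, *duw*); -if when the stem ends in a vowel (*edi*, *rare*).
*ulihuf*: final sound = /f/, a voiceless consonant → -ja → *ulihufja*.
Since the final sound of *munew* is /w/ (a voiced consonant), it takes -ga, giving *munewga*.
*doabi*: final sound = /i/, a vowel → -if → *doabiif*.

ulihufja, munewga, doabiif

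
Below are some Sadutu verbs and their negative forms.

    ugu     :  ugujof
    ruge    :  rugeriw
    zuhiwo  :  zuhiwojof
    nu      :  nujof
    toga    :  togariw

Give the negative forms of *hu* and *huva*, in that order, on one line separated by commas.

hujof, huvariw

The suffix is conditioned by the last vowel: -jof when the last vowel of the stem is a rounded vowel (*ugu*, *zuhiwo*, *nu*); -riw when the last vowel of the stem is an unrounded vowel (*ruge*, *toga*).
*hu*: last vowel = /u/, a rounded vowel → -jof → *hujof*.
*huva* — last vowel /a/ (an unrounded vowel) → -riw → *huvariw*.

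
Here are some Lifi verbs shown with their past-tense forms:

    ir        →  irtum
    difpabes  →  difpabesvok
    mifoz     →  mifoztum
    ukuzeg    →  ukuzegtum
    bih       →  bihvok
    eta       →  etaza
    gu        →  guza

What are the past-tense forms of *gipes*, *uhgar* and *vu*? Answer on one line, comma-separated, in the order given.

gipesvok, uhgartum, vuza

Looking at the final sound of each stem: -vok when the stem ends in a voiceless consonant (*difpabes*, *bih*); -tum when the stem ends in a voiced consonant (*ir*, *mifoz*, *ukuzeg*); -za when the stem ends in a vowel (*eta*, *gu*).
*gipes*: final sound = /s/, a voiceless consonant → -vok → *gipesvok*.
The final sound of *uhgar* is /r/, which is a voiced consonant, so the suffix is -tum, giving *uhgartum*.
*vu* — final sound /u/ (a vowel) → -za → *vuza*.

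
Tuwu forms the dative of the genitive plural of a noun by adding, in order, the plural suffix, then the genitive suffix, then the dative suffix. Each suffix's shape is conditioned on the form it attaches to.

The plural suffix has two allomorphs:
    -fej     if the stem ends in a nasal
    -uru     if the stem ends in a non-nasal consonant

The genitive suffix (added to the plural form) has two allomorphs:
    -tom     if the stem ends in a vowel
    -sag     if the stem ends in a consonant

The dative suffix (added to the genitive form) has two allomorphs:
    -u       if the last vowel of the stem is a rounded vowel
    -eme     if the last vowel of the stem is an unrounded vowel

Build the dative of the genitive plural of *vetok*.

The final consonant of *vetok* is /k/, which is non-nasal, so the plural suffix is -uru, giving *vetokuru*.
The final sound of the plural form *vetokuru* is /u/, which is a vowel, so the genitive suffix is -tom, giving *vetokurutom*.
The genitive form *vetokurutom*: last vowel = /o/, a rounded vowel → -u → *vetokurutomu*.

vetokurutomu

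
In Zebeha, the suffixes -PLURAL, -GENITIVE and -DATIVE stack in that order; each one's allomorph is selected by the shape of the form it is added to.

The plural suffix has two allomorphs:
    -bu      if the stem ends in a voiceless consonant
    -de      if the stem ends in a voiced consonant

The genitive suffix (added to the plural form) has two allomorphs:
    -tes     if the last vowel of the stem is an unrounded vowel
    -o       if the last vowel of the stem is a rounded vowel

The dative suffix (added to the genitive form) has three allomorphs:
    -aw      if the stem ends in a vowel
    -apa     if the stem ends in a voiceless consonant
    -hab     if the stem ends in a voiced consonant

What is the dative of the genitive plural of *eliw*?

*eliw* — final consonant /w/ (voiced) → -de → *eliwde*.
Since the last vowel of the plural form *eliwde* is /e/ (an unrounded vowel), it takes -tes, giving *eliwdetes*.
The genitive form *eliwdetes* — final sound /s/ (a voiceless consonant) → -apa → *eliwdetesapa*.

eliwdetesapa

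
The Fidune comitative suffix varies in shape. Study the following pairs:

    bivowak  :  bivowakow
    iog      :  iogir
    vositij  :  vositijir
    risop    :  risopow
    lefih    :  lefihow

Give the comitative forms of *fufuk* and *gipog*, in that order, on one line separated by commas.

fufukow, gipogir

The pattern is voicing of the final consonant: -ow when the stem ends in a voiceless consonant (*bivowak*, *risop*, *lefih*); -ir when the stem ends in a voiced consonant (*iog*, *vositij*).
*fufuk*: final consonant = /k/, voiceless → -ow → *fufukow*.
The final consonant of *gipog* is /g/, which is voiced, so the suffix is -ir, giving *gipogir*.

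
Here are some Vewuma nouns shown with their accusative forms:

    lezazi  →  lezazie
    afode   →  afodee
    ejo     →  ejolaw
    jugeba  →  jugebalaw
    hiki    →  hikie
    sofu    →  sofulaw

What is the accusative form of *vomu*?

The alternation tracks the last vowel of the stem — -e when the last vowel of the stem is a front vowel (*lezazi*, *afode*, *hiki*); -law when the last vowel of the stem is a back vowel (*ejo*, *jugeba*, *sofu*).
*vomu* — last vowel /u/ (a back vowel) → -law → *vomulaw*.

vomulaw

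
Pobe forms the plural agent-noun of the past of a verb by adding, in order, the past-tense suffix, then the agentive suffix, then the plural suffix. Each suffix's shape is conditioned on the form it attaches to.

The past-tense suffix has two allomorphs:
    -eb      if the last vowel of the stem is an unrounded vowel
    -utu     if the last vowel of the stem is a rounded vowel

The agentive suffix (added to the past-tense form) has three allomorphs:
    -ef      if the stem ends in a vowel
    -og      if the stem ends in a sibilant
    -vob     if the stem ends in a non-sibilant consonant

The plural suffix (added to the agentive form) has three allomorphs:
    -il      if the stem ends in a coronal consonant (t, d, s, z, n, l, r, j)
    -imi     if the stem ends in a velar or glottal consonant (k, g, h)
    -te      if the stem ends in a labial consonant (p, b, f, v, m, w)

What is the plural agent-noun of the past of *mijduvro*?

Since the last vowel of *mijduvro* is /o/ (a rounded vowel), it takes -utu, giving *mijduvroutu*.
Since the final sound of the past-tense form *mijduvroutu* is /u/ (a vowel), it takes -ef, giving *mijduvroutuef*.
The agentive form *mijduvroutuef*: final consonant = /f/, labial → -te → *mijduvroutuefte*.

mijduvroutuefte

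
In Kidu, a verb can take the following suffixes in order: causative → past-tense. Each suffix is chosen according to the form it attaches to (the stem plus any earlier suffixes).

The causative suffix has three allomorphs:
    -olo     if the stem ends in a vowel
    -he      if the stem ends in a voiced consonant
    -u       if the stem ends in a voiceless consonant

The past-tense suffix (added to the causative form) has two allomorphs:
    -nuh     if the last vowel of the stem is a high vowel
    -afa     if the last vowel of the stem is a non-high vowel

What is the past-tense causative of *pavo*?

Since the final sound of *pavo* is /o/ (a vowel), it takes -olo, giving *pavoolo*.
The last vowel of the causative form *pavoolo* is /o/, which is a non-high vowel, so the past-tense suffix is -afa, giving *pavooloafa*.

pavooloafa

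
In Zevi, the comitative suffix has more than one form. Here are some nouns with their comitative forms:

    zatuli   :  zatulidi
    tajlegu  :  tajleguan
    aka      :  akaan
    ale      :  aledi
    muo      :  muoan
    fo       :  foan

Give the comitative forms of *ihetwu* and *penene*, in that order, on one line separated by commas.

The pattern is front/back vowel harmony: -di when the last vowel of the stem is a front vowel (*zatuli*, *ale*); -an when the last vowel of the stem is a back vowel (*tajlegu*, *aka*, *muo*, *fo*).
Since the last vowel of *ihetwu* is /u/ (a back vowel), it takes -an, giving *ihetwuan*.
The last vowel of *penene* is /e/, which is a front vowel, so the suffix is -di, giving *penenedi*.

ihetwuan, penenedi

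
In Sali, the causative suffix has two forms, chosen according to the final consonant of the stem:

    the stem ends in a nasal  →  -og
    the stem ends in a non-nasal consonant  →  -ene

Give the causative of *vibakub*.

The final consonant of *vibakub* is /b/, which is non-nasal, so the suffix is -ene, giving *vibakubene*.

vibakubene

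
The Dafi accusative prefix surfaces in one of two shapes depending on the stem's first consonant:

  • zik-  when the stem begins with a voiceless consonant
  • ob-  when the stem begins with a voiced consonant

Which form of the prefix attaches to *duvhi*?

ob-

*duvhi*: first consonant = /d/, voiced → ob-.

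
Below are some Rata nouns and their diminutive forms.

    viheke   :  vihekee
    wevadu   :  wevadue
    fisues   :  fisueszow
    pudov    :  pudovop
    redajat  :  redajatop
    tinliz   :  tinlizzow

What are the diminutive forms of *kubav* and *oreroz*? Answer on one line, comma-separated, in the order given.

kubavop, orerozzow

The pattern is sibilance of the final sound: -zow when the stem ends in a sibilant (*fisues*, *tinliz*); -op when the stem ends in a non-sibilant consonant (*pudov*, *redajat*); -e when the stem ends in a vowel (*viheke*, *wevadu*).
*kubav*: final sound = /v/, a non-sibilant consonant → -op → *kubavop*.
*oreroz* — final sound /z/ (a sibilant) → -zow → *orerozzow*.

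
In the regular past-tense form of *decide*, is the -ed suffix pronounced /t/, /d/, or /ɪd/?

/ɪd/

The stem *decide* ends in /t/ or /d/.
The -ed suffix is realized as /ɪd/ after /t, d/; as /t/ after other voiceless consonants; and as /d/ after other voiced sounds.
So -ed on *decide* is pronounced /ɪd/.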